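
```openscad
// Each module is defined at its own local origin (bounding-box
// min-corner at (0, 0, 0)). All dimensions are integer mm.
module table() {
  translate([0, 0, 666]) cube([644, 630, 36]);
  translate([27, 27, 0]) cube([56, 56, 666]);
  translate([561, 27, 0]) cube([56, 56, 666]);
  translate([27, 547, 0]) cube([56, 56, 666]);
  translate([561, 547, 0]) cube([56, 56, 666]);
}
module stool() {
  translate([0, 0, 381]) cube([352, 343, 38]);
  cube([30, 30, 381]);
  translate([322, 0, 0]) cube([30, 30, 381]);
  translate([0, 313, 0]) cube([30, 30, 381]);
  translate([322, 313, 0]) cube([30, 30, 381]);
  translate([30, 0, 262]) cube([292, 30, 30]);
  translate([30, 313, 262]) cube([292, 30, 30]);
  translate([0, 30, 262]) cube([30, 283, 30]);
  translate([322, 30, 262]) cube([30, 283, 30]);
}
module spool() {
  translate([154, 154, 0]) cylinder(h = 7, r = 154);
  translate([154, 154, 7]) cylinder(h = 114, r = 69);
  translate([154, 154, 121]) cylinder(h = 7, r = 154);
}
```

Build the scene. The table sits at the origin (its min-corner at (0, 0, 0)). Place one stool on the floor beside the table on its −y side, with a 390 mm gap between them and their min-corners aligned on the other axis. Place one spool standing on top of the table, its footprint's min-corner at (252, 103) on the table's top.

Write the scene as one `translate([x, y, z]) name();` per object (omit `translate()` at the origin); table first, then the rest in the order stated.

table();
translate([0, -733, 0]) stool();
translate([252, 103, 702]) spool();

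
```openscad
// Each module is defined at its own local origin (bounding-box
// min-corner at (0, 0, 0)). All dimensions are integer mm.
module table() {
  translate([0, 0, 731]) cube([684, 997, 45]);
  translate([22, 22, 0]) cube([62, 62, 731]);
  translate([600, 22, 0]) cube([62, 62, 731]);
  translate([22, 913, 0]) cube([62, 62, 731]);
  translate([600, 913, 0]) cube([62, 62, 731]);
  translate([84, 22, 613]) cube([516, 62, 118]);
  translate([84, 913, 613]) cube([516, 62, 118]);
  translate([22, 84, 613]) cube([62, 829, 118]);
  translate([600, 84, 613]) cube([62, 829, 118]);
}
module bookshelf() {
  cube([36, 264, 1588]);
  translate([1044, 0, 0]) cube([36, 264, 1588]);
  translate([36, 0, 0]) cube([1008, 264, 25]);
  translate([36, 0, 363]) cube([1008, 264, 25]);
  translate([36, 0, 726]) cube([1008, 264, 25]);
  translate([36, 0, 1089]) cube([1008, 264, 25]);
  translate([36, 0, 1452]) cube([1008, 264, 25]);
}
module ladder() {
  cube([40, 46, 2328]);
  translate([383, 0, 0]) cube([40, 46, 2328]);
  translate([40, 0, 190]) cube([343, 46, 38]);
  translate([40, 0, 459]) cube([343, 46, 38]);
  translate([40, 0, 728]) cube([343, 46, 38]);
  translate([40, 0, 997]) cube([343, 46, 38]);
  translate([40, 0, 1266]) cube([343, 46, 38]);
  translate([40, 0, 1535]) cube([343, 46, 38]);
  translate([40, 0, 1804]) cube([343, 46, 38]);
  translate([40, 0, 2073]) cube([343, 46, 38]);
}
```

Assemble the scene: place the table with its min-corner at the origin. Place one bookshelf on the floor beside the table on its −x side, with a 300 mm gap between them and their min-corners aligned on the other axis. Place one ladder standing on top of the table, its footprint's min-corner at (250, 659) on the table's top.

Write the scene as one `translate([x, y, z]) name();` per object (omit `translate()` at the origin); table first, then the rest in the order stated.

table();
translate([-1380, 0, 0]) bookshelf();
translate([250, 659, 776]) ladder();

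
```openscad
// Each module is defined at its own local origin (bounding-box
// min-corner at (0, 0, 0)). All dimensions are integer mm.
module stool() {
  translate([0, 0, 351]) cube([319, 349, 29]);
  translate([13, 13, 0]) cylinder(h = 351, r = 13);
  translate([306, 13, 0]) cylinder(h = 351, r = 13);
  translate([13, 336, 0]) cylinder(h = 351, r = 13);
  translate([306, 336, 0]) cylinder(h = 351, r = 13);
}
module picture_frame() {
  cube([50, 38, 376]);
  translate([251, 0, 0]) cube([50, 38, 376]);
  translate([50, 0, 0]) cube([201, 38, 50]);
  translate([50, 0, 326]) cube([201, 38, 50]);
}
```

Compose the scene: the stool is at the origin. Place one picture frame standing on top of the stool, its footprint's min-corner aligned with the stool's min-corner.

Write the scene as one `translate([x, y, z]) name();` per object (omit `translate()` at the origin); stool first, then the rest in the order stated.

stool();
translate([0, 0, 380]) picture_frame();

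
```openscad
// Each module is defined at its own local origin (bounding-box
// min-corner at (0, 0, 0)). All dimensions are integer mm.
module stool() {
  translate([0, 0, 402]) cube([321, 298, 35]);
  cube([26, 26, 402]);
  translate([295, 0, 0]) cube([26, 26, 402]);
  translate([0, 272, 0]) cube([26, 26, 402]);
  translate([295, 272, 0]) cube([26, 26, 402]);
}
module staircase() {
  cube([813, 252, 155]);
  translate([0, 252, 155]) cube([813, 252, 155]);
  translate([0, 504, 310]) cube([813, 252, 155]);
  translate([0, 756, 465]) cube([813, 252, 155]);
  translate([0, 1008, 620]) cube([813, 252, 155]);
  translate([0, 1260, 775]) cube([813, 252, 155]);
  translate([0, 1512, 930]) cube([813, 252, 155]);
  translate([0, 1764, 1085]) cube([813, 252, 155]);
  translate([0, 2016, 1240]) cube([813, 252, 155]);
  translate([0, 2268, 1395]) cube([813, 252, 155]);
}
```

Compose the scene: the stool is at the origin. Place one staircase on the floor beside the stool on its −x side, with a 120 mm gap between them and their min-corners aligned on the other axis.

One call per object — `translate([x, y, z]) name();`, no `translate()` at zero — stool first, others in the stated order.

stool();
translate([-933, 0, 0]) staircase();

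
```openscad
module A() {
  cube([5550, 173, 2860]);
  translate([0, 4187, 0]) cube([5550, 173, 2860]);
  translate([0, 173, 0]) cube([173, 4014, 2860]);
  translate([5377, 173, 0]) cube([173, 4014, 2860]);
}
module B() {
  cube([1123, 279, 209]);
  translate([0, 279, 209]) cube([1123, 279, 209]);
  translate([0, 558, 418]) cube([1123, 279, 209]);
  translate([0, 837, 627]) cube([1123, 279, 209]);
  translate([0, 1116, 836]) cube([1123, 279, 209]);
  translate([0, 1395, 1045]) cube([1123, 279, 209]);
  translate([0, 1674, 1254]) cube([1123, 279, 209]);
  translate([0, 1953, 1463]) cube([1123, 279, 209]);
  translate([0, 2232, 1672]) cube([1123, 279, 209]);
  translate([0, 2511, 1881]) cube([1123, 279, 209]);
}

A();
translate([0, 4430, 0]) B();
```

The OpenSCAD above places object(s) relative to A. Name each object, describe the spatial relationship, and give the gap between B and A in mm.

A is a house frame. B is a staircase. The staircase is on the floor beside the house frame on its +y side. The gap between the staircase and the house frame is 70 mm.

The staircase's nearest face is 70 mm from the house frame's +y face.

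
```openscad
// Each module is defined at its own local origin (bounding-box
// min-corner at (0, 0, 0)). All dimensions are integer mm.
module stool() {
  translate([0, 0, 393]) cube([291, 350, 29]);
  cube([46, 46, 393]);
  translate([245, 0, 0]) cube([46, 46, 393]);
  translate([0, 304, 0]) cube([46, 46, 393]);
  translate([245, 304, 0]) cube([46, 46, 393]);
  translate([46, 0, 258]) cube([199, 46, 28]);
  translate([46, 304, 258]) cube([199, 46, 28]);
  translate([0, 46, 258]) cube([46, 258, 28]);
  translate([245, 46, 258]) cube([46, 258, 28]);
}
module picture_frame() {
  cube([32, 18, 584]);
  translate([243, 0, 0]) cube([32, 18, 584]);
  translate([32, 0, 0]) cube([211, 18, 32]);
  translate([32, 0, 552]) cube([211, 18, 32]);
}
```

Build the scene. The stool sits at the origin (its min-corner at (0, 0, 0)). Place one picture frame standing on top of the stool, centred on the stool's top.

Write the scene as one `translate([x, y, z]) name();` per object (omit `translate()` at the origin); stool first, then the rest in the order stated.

stool();
translate([8, 166, 422]) picture_frame();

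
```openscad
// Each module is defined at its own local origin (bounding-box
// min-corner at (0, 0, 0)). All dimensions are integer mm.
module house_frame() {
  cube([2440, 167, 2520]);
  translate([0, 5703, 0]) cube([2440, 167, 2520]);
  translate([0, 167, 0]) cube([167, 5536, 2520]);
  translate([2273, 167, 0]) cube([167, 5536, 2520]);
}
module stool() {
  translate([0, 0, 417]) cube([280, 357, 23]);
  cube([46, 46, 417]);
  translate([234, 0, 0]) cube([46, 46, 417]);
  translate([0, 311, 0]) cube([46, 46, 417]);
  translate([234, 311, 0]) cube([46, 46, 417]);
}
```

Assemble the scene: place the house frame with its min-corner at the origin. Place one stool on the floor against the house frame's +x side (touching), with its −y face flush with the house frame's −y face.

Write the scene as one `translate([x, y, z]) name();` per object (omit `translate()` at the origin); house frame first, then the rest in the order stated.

house_frame();
translate([2440, 0, 0]) stool();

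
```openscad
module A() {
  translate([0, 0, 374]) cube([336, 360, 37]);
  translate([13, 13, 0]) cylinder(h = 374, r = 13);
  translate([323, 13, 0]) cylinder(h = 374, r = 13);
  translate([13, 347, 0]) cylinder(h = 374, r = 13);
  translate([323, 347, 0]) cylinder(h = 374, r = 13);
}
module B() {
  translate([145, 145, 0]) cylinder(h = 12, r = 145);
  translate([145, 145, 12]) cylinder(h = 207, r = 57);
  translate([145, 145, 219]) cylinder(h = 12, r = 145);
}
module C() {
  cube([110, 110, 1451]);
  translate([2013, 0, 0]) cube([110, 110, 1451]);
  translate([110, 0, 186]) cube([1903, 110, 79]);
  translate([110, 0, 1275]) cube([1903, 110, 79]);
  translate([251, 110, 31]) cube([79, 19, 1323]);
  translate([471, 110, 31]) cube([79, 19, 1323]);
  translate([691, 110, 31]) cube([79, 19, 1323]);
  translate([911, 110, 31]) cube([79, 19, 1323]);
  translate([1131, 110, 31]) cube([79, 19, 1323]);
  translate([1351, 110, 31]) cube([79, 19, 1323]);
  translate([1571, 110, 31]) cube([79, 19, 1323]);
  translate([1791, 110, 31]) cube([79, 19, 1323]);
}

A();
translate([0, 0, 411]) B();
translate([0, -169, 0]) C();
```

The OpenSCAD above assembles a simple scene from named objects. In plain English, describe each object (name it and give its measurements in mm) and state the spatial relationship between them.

A is a four-legged stool. The seat is a 336×360×37 mm slab whose top surface is at z = 411 mm; four round legs, each 26 mm in diameter, run from the floor (z = 0) to the underside of the seat, each leg's axis is inset half a diameter from the nearest pair of seat edges (so the leg's bounding box is flush with the corner).

B is a spool: two coaxial disc flanges of radius 145 mm and thickness 12 mm, joined by a core cylinder of radius 57 mm and height 207 mm. The lower flange rests on z = 0 and the three cylinders share a vertical axis.

C is a fence section. Two 110×110 mm posts, 1451 mm tall, stand on the floor with a clear span of 1903 mm between their inner faces. Two horizontal rails of 110×79 mm section span the gap between the posts with their undersides at z = 186 mm and z = 1275 mm, flush with the posts' −y face. 8 pickets, each 79 mm wide, 19 mm thick and 1323 mm tall, are fixed to the +y face of the rails with their bottoms at z = 31 mm, evenly spaced across the span with equal gaps (rounded down to the nearest mm) at the −x end and between each pair — any rounding remainder accumulates at the +x end.

The spool is on top of the stool. The fence section is on the floor beside the stool on its −y side.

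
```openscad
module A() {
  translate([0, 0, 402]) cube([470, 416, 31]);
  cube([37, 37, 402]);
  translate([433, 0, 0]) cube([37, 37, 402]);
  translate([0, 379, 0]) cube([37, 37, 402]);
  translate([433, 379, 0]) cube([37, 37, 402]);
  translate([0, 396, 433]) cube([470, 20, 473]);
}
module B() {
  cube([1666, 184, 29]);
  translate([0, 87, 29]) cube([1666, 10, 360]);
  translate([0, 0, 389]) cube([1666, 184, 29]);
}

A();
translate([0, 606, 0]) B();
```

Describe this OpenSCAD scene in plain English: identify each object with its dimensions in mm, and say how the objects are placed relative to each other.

A is a chair: 470×416 mm seat, 31 mm thick, top at z = 433 mm, on four 37 mm square corner legs flush with the seat edges. A 20 mm thick backrest slab spans the full seat width, extending 473 mm above the seat top, its back face flush with the seat's +y edge.

B is an I-beam lying along x, 1666 mm long. Overall section height 418 mm. Two flanges 184 mm wide (y) and 29 mm thick, one on the floor and one at the top; a web 10 mm thick runs between them, centred on the flange width.

The I-beam is on the floor beside the chair on its +y side.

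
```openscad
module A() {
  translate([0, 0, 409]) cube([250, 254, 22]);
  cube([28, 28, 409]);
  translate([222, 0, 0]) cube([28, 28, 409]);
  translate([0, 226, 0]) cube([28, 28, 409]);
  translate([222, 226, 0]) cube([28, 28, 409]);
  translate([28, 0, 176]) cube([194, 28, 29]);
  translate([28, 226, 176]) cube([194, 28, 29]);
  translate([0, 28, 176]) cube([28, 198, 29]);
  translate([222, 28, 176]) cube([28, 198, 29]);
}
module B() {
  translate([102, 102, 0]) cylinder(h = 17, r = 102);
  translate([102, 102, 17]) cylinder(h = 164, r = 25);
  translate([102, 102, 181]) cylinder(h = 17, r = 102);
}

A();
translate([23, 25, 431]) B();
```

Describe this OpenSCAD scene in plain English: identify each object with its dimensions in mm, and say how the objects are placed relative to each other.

A is a four-legged stool. The seat is a 250×254×22 mm slab whose top surface is at z = 431 mm; four square legs, each 28×28 mm in cross-section, run from the floor (z = 0) to the underside of the seat, each flush with a corner of the seat. Four stretchers, 28 mm wide and 29 mm tall, connect adjacent legs with their undersides at z = 176 mm, each running between the inner faces of the legs it joins and aligned with the legs' outer faces on the other axis.

B is a spool: two coaxial disc flanges of radius 102 mm and thickness 17 mm, joined by a core cylinder of radius 25 mm and height 164 mm. The lower flange rests on z = 0 and the three cylinders share a vertical axis.

The spool is on top of the stool, centred.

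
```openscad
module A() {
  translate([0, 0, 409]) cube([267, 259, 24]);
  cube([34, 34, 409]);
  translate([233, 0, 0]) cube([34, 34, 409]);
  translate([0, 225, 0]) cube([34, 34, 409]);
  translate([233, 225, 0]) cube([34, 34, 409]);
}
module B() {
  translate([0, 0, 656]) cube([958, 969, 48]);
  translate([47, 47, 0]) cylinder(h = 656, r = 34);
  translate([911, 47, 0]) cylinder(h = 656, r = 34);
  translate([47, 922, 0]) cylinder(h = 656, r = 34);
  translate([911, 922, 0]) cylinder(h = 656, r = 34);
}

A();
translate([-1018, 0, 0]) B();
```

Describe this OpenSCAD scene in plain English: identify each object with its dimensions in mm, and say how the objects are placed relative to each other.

A is a four-legged stool. The seat is 267×259 mm, 24 mm thick, top at z = 433 mm. It stands on four square legs, each 34×34 mm in cross-section, from z = 0 to the seat underside, each flush with a corner of the seat.

B is a table with a 958×969 mm rectangular top, 48 mm thick, top surface at z = 704 mm, supported by four round legs of 68 mm diameter, each leg's bounding box inset 13 mm from the nearest pair of top edges, running from the floor.

The table is on the floor beside the stool on its −x side.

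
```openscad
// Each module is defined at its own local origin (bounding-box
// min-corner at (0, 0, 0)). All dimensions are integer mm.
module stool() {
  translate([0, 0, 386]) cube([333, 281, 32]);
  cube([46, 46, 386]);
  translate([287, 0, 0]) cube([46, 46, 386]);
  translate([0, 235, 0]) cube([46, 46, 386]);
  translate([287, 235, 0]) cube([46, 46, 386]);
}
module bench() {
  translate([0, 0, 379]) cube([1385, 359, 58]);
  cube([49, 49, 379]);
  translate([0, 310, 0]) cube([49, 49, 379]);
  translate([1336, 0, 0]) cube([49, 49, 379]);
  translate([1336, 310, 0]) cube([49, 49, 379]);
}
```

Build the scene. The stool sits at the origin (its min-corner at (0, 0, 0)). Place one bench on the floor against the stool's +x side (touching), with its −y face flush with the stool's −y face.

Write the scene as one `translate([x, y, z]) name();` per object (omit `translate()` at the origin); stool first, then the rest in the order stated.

stool();
translate([333, 0, 0]) bench();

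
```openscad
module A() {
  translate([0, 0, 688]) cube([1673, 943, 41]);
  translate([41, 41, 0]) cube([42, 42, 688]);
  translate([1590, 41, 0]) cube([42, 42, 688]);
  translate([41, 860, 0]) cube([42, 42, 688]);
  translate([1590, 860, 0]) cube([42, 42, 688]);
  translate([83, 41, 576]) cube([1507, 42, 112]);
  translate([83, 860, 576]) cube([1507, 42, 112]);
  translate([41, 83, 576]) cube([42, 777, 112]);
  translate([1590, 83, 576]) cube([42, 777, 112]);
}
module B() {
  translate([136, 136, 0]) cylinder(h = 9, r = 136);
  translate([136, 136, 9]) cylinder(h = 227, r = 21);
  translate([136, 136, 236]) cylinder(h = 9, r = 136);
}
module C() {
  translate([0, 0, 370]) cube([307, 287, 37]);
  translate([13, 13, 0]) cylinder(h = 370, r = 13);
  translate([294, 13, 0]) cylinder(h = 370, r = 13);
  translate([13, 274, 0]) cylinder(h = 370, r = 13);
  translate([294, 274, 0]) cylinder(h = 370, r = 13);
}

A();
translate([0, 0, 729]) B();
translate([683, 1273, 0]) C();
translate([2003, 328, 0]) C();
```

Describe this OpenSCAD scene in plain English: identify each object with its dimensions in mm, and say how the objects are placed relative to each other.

A is a rectangular dining table. The top is 1673×943×41 mm with its upper surface at z = 729 mm. It stands on four 42×42 mm square legs, each inset 41 mm from the nearest pair of top edges, running from the floor to the underside of the top. Four apron rails, 42 mm thick and 112 mm tall, run between adjacent legs with their top edges flush with the underside of the top and their outer faces flush with the legs' outer faces.

B is a spool: two coaxial disc flanges of radius 136 mm and thickness 9 mm, joined by a core cylinder of radius 21 mm and height 227 mm. The lower flange rests on z = 0 and the three cylinders share a vertical axis.

C is a four-legged stool. The seat is 307×287 mm, 37 mm thick, top at z = 407 mm. It stands on four round legs, each 26 mm in diameter, from z = 0 to the seat underside, each leg's axis is inset half a diameter from the nearest pair of seat edges (so the leg's bounding box is flush with the corner).

The spool is on top of the table. Two stools sit around the table at the +y, +x sides.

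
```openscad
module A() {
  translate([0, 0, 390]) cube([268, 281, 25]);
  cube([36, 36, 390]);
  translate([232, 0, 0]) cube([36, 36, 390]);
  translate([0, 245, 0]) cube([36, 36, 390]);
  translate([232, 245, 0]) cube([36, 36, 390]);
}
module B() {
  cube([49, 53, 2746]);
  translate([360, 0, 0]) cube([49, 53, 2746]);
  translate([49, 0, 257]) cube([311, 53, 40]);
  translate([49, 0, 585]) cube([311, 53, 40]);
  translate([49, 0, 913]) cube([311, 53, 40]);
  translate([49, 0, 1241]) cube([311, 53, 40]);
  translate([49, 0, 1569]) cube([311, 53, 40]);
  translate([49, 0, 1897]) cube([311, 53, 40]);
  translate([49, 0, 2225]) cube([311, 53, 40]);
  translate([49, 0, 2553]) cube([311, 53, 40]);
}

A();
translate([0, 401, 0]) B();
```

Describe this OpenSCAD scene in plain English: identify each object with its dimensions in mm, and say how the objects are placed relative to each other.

A is a simple wooden stool: a rectangular seat 268 mm (x) by 281 mm (y), 25 mm thick, top face at z = 415 mm, on four square legs, each 36×36 mm in cross-section. The legs rest on z = 0, each flush with a corner of the seat.

B is a straight ladder. Two 49×53 mm vertical rails, 2746 mm tall, stand 409 mm apart (outside-to-outside) with their front faces coplanar on the −y side. 8 rungs, each 53 mm deep and 40 mm tall, span between the inner faces of the rails, front faces flush with the rails. The lowest rung's underside is at z = 257 mm and rungs are spaced 328 mm apart (underside to underside).

The ladder is on the floor beside the stool on its +y side.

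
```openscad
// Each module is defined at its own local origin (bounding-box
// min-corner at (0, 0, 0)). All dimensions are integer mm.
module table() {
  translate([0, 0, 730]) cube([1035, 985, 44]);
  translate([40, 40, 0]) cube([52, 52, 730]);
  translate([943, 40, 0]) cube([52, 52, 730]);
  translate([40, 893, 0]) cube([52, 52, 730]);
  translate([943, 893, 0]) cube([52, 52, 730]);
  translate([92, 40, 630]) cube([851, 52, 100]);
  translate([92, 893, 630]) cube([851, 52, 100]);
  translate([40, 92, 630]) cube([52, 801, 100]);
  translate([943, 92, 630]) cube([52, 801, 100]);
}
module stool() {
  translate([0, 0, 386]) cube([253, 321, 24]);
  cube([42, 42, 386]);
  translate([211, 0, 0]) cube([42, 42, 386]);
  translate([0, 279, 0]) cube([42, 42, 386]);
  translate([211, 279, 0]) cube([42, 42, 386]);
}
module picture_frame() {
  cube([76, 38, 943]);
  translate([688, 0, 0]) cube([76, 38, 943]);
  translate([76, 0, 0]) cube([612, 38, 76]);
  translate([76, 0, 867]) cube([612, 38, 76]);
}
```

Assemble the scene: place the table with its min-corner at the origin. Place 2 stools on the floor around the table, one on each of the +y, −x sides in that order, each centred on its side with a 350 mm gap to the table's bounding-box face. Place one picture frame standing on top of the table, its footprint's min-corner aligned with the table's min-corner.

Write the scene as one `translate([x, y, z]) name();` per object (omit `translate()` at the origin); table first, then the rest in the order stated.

table();
translate([391, 1335, 0]) stool();
translate([-603, 332, 0]) stool();
translate([0, 0, 774]) picture_frame();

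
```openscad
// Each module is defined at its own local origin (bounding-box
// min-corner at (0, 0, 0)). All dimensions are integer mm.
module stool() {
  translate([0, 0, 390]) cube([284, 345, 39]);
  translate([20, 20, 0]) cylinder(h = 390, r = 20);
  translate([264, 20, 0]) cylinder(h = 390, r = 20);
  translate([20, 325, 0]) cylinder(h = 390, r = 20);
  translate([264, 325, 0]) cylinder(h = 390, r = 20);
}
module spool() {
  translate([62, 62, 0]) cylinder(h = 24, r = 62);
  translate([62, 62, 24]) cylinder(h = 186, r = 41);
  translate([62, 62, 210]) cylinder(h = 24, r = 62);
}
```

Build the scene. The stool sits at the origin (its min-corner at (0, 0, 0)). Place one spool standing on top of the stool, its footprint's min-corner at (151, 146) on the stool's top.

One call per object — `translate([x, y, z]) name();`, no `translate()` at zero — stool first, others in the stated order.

stool();
translate([151, 146, 429]) spool();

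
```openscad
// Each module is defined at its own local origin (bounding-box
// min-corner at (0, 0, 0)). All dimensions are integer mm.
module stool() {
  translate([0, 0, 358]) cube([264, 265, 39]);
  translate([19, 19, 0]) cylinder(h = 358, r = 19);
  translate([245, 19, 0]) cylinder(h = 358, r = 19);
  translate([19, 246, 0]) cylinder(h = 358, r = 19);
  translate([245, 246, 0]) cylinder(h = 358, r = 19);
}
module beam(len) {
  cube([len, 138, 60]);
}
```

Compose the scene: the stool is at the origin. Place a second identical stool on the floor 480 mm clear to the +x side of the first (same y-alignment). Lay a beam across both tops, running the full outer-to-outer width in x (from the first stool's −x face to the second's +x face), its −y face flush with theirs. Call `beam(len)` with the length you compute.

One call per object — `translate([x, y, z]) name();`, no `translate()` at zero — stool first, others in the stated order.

stool();
translate([744, 0, 0]) stool();
translate([0, 0, 397]) beam(1008);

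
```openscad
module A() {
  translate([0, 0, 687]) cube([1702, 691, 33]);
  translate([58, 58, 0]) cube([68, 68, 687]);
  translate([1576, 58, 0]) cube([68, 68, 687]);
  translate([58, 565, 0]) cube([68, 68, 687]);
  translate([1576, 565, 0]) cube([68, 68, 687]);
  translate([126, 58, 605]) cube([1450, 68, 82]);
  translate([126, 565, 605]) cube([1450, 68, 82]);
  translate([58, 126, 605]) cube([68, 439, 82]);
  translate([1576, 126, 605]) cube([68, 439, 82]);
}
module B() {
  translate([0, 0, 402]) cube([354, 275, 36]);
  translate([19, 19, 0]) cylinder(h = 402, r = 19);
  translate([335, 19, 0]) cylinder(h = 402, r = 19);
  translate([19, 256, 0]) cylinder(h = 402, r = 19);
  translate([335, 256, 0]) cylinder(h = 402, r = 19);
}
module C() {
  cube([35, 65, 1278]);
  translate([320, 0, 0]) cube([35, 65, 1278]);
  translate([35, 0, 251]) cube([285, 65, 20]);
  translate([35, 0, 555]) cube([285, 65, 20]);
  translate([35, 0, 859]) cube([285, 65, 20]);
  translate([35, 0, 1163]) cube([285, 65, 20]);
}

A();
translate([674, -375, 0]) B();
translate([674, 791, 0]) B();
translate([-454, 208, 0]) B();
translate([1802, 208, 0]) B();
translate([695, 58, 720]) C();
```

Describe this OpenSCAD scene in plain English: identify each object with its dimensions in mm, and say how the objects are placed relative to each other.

A is a rectangular dining table. The top is 1702×691×33 mm with its upper surface at z = 720 mm. It stands on four 68×68 mm square legs, each inset 58 mm from the nearest pair of top edges, running from the floor to the underside of the top. Four apron rails, 68 mm thick and 82 mm tall, run between adjacent legs with their top edges flush with the underside of the top and their outer faces flush with the legs' outer faces.

B is a four-legged stool. The seat is a 354×275×36 mm slab whose top surface is at z = 438 mm; four round legs, each 38 mm in diameter, run from the floor (z = 0) to the underside of the seat, each leg's axis is inset half a diameter from the nearest pair of seat edges (so the leg's bounding box is flush with the corner).

C is a straight ladder. Two 35×65 mm vertical rails, 1278 mm tall, stand 355 mm apart (outside-to-outside) with their front faces coplanar on the −y side. 4 rungs, each 65 mm deep and 20 mm tall, span between the inner faces of the rails, front faces flush with the rails. The lowest rung's underside is at z = 251 mm and rungs are spaced 304 mm apart (underside to underside).

Four stools sit around the table at the −y, +y, −x, +x sides. The ladder is on top of the table.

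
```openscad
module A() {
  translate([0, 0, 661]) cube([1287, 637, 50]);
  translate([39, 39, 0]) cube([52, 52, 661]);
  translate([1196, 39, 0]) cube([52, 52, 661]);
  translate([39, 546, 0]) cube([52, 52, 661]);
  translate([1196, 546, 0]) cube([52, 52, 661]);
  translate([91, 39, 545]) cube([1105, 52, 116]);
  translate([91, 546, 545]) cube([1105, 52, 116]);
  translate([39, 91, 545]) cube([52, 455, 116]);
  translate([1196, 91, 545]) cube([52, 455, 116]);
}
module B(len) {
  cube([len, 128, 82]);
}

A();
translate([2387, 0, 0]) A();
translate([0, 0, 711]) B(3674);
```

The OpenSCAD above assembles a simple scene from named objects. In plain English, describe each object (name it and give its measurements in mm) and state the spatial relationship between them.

A is a table: top 1287 mm (x) × 637 mm (y), 50 mm thick, upper face at z = 711 mm, on four 52×52 mm square legs, each inset 39 mm from the nearest pair of top edges, running from z = 0 to the bottom of the top. Four apron rails, 52 mm thick and 116 mm tall, run between adjacent legs with their top edges flush with the underside of the top and their outer faces flush with the legs' outer faces.

B is a rectangular beam 3674 mm long (x), 128 mm deep (y), 82 mm thick (z).

The beam spans the tops of two tables placed 1100 mm apart, resting at z = 711 mm.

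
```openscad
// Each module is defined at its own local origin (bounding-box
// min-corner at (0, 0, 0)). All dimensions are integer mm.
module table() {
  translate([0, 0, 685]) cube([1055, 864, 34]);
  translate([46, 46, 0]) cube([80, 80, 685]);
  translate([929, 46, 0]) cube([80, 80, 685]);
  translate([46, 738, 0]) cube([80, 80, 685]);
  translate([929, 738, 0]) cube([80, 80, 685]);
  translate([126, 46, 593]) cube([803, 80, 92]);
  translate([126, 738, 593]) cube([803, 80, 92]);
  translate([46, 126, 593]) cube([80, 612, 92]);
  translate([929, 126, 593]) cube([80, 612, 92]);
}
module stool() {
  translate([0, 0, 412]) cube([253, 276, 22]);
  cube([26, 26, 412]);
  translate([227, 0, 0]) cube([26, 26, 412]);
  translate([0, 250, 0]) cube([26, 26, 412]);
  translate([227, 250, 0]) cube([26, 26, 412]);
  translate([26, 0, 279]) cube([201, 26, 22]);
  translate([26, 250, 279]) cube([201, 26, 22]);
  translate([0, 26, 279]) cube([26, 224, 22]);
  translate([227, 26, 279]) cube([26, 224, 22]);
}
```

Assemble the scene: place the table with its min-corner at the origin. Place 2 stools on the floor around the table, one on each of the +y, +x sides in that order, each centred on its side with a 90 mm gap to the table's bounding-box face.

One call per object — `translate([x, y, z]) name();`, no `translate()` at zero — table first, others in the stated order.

table();
translate([401, 954, 0]) stool();
translate([1145, 294, 0]) stool();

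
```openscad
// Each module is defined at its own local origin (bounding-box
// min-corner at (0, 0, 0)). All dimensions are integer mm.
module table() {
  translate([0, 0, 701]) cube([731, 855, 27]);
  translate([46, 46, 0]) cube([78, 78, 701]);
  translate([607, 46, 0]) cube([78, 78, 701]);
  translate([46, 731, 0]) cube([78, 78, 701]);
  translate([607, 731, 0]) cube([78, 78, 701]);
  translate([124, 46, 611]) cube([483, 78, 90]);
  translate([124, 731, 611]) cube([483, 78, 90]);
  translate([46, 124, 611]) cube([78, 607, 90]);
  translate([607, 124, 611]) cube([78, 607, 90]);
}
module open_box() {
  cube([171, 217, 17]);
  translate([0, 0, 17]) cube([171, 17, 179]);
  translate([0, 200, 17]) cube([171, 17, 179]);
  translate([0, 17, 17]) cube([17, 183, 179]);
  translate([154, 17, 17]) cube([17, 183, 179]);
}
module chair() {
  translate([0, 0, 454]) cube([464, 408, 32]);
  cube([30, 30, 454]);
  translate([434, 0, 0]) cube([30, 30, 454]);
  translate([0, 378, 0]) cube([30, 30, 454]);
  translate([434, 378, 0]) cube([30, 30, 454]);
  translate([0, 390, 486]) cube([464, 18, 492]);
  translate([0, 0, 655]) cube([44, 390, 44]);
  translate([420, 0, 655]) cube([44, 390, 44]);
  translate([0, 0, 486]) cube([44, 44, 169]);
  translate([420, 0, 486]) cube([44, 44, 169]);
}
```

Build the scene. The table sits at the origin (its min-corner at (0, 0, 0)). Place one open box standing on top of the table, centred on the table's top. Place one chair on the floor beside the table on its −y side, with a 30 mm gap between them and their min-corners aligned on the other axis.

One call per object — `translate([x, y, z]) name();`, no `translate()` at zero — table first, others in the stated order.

table();
translate([280, 319, 728]) open_box();
translate([0, -438, 0]) chair();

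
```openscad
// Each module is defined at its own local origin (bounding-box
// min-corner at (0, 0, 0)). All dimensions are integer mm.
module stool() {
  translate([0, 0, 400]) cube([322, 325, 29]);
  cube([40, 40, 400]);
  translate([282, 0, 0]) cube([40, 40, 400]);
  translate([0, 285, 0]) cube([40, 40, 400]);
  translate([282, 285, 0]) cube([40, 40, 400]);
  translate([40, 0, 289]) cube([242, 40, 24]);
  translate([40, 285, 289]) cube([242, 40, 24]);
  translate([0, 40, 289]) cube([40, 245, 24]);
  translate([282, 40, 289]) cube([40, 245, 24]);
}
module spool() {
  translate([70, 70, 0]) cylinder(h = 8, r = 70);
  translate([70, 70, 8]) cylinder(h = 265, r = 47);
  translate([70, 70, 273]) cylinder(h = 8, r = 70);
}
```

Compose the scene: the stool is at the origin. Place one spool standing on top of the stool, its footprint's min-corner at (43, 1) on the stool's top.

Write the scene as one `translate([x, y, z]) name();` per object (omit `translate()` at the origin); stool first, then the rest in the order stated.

stool();
translate([43, 1, 429]) spool();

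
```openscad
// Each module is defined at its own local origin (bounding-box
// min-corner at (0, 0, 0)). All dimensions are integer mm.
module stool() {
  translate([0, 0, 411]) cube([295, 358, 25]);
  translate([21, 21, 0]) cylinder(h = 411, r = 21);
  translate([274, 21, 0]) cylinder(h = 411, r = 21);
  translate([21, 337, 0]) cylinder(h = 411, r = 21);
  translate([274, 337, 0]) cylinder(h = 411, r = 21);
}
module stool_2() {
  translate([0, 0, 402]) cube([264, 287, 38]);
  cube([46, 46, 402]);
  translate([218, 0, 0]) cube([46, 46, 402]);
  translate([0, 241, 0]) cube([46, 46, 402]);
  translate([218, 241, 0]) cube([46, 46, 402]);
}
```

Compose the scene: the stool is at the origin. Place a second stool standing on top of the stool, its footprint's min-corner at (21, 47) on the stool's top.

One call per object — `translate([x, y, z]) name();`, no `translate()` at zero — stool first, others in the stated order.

stool();
translate([21, 47, 436]) stool_2();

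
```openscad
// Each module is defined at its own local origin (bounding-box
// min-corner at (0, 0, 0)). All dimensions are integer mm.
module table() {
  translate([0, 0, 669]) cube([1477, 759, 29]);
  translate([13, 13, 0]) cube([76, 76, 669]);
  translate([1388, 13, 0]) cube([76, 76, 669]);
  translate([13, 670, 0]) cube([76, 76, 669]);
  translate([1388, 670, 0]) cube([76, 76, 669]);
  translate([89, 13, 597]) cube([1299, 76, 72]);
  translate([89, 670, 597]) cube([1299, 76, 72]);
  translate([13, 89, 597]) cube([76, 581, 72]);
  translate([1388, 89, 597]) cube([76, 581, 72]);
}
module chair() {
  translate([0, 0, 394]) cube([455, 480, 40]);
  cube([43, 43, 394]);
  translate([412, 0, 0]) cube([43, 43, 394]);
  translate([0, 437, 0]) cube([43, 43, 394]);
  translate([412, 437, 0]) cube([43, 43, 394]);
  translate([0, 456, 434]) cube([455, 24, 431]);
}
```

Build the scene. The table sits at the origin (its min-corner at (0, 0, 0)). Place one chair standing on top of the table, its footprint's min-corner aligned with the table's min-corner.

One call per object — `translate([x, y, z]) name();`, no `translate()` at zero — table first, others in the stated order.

table();
translate([0, 0, 698]) chair();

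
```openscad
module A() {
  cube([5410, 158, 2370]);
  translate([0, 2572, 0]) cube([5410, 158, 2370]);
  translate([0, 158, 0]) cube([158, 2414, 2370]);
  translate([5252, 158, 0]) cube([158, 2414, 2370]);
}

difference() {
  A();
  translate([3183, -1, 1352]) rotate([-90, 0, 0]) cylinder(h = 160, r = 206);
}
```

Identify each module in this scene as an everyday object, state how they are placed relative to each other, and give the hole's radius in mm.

The subtracted cylinder has r = 206 mm.

A is a house frame. The house frame has a circular hole through its front wall. The hole's radius is 206 mm.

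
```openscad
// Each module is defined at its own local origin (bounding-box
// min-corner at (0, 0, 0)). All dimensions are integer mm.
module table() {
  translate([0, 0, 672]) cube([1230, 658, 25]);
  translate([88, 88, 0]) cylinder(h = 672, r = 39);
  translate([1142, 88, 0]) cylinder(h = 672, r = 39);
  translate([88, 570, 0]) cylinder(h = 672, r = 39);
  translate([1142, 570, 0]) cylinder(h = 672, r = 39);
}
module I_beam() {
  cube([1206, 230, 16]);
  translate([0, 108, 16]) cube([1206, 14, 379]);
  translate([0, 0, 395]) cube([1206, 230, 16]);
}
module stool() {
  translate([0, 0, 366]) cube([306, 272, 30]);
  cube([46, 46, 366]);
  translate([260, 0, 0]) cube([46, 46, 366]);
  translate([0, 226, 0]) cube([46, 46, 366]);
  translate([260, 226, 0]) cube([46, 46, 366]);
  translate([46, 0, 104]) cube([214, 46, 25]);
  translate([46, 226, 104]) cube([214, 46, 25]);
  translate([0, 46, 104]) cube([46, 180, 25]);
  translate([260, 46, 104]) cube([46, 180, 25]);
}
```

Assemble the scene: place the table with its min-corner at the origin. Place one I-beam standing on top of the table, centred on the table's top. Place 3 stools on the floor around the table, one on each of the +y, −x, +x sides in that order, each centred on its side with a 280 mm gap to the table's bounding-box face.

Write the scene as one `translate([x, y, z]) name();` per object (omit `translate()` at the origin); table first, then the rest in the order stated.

table();
translate([12, 214, 697]) I_beam();
translate([462, 938, 0]) stool();
translate([-586, 193, 0]) stool();
translate([1510, 193, 0]) stool();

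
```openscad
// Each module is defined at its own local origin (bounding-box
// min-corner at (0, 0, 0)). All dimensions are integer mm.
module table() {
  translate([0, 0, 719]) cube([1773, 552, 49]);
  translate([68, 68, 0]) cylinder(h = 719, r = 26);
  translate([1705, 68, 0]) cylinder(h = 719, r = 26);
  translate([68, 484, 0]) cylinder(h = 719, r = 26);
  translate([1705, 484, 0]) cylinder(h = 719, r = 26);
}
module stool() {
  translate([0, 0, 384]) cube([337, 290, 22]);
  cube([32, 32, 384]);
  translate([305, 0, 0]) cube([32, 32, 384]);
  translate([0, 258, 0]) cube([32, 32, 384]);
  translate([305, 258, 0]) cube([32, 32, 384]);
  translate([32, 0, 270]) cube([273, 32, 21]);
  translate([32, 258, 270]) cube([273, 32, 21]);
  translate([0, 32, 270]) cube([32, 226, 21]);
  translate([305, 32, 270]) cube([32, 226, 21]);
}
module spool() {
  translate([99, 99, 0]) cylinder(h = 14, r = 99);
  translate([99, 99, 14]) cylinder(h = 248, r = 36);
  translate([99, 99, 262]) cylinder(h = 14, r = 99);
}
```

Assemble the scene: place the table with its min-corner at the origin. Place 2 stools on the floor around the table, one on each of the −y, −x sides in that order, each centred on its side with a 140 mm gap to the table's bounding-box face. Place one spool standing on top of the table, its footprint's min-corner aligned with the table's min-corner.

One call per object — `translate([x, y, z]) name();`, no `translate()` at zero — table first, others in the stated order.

table();
translate([718, -430, 0]) stool();
translate([-477, 131, 0]) stool();
translate([0, 0, 768]) spool();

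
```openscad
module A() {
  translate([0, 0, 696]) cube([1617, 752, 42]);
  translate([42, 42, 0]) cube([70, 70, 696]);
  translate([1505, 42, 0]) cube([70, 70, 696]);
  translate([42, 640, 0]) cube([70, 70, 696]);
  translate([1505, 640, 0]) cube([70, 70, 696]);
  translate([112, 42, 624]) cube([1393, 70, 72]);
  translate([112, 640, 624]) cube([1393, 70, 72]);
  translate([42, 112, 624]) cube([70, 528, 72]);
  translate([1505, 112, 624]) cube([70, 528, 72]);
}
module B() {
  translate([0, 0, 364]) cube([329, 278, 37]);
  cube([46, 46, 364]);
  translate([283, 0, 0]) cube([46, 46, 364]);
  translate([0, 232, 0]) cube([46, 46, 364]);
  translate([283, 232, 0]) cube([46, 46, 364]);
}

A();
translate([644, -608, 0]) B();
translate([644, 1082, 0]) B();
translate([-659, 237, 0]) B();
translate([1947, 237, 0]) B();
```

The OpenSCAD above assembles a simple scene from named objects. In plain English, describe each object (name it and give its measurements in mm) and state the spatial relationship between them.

A is a table: top 1617 mm (x) × 752 mm (y), 42 mm thick, upper face at z = 738 mm, on four 70×70 mm square legs, each inset 42 mm from the nearest pair of top edges, running from z = 0 to the bottom of the top. Four apron rails, 70 mm thick and 72 mm tall, run between adjacent legs with their top edges flush with the underside of the top and their outer faces flush with the legs' outer faces.

B is a simple wooden stool: a rectangular seat 329 mm (x) by 278 mm (y), 37 mm thick, top face at z = 401 mm, on four square legs, each 46×46 mm in cross-section. The legs rest on z = 0, each flush with a corner of the seat.

Four stools sit around the table at the −y, +y, −x, +x sides.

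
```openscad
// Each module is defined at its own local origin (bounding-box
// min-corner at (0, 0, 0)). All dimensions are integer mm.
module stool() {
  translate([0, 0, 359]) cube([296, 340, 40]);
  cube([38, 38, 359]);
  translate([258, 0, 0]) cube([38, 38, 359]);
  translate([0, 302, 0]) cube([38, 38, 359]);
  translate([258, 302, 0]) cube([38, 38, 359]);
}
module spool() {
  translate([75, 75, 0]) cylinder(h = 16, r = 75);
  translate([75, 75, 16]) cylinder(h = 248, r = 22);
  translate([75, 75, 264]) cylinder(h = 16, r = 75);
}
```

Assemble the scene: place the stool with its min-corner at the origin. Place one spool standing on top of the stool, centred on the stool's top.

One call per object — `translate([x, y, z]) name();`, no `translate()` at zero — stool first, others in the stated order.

stool();
translate([73, 95, 399]) spool();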